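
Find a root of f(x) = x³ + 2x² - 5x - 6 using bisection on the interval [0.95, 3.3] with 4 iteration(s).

f(x) = x³ + 2x² - 5x - 6
Initial interval: [0.95, 3.3]

Iteration 1:
  c_1 = (0.950000 + 3.300000)/2 = 2.125000
  f(c_1) = f(2.125000) = 2.001953
  f(a) × f(c) < 0, new interval: [0.950000, 2.125000]
Iteration 2:
  c_2 = (0.950000 + 2.125000)/2 = 1.537500
  f(c_2) = f(1.537500) = -5.325182
  f(a) × f(c) ≥ 0, new interval: [1.537500, 2.125000]
Iteration 3:
  c_3 = (1.537500 + 2.125000)/2 = 1.831250
  f(c_3) = f(1.831250) = -2.308243
  f(a) × f(c) ≥ 0, new interval: [1.831250, 2.125000]
Iteration 4:
  c_4 = (1.831250 + 2.125000)/2 = 1.978125
  f(c_4) = f(1.978125) = -0.324307
  f(a) × f(c) ≥ 0, new interval: [1.978125, 2.125000]

After 4 iteration(s), the approximation is c_4 = 1.978125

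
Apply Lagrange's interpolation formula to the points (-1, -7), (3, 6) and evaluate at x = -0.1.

Lagrange interpolation formula:
P(x) = Σ yᵢ × Lᵢ(x)
where Lᵢ(x) = Π_{j≠i} (x - xⱼ)/(xᵢ - xⱼ)

L_0(-0.1) = (-0.1 - 3)/(-1 - 3) = 0.775000
L_1(-0.1) = (-0.1 - (-1))/(3 - (-1)) = 0.225000

P(-0.1) = (-7)×L_0(-0.1) + 6×L_1(-0.1)
P(-0.1) = -4.075000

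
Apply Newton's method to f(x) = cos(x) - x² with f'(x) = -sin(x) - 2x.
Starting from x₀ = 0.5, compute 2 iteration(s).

f(x) = cos(x) - x²
f'(x) = -sin(x) - 2x
x₀ = 0.5

Newton-Raphson formula: x_{n+1} = x_n - f(x_n)/f'(x_n)

Iteration 1:
  f(0.500000) = 0.627583
  f'(0.500000) = -1.479426
  x_1 = 0.500000 - 0.627583/(-1.479426) = 0.924207
Iteration 2:
  f(0.924207) = -0.251691
  f'(0.924207) = -2.646557
  x_2 = 0.924207 - (-0.251691)/(-2.646557) = 0.829106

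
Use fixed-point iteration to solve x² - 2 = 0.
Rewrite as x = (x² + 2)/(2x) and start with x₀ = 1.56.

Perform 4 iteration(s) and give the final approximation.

Equation: x² - 2 = 0
Fixed-point form: x = (x² + 2)/(2x)
x₀ = 1.56

x_1 = g(1.560000) = 1.421026
x_2 = g(1.421026) = 1.414230
x_3 = g(1.414230) = 1.414214
x_4 = g(1.414214) = 1.414214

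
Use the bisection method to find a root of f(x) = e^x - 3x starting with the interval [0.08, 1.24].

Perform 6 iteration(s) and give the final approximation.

f(x) = e^x - 3x
Initial interval: [0.08, 1.24]

Iteration 1:
  c_1 = (0.080000 + 1.240000)/2 = 0.660000
  f(c_1) = f(0.660000) = -0.045208
  f(a) × f(c) < 0, new interval: [0.080000, 0.660000]
Iteration 2:
  c_2 = (0.080000 + 0.660000)/2 = 0.370000
  f(c_2) = f(0.370000) = 0.337735
  f(a) × f(c) ≥ 0, new interval: [0.370000, 0.660000]
Iteration 3:
  c_3 = (0.370000 + 0.660000)/2 = 0.515000
  f(c_3) = f(0.515000) = 0.128639
  f(a) × f(c) ≥ 0, new interval: [0.515000, 0.660000]
Iteration 4:
  c_4 = (0.515000 + 0.660000)/2 = 0.587500
  f(c_4) = f(0.587500) = 0.036984
  f(a) × f(c) ≥ 0, new interval: [0.587500, 0.660000]
Iteration 5:
  c_5 = (0.587500 + 0.660000)/2 = 0.623750
  f(c_5) = f(0.623750) = -0.005338
  f(a) × f(c) < 0, new interval: [0.587500, 0.623750]
Iteration 6:
  c_6 = (0.587500 + 0.623750)/2 = 0.605625
  f(c_6) = f(0.605625) = 0.015522
  f(a) × f(c) ≥ 0, new interval: [0.605625, 0.623750]

After 6 iteration(s), the approximation is c_6 = 0.605625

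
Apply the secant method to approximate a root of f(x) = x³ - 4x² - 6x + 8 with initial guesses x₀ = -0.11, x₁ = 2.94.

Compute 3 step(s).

f(x) = x³ - 4x² - 6x + 8
x₀ = -0.11, x₁ = 2.94

Secant formula: x_{n+1} = x_n - f(x_n)(x_n - x_{n-1})/(f(x_n) - f(x_{n-1}))

Iteration 1:
  f(-0.110000) = 8.610269
  f(2.940000) = -18.802216
  x_2 = 2.940000 - (-18.802216)×(2.940000 - (-0.110000))/(-18.802216 - 8.610269)
       = 0.848006
Iteration 2:
  f(2.940000) = -18.802216
  f(0.848006) = 0.645322
  x_3 = 0.848006 - 0.645322×(0.848006 - 2.940000)/(0.645322 - (-18.802216))
       = 0.917424
Iteration 3:
  f(0.848006) = 0.645322
  f(0.917424) = -0.099045
  x_4 = 0.917424 - (-0.099045)×(0.917424 - 0.848006)/(-0.099045 - 0.645322)
       = 0.908187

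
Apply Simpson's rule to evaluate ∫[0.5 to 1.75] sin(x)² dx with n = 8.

f(x) = sin(x)²
a = 0.5, b = 1.75, n = 8
h = (b - a)/n = 0.156250

Simpson's rule: (h/3)[f(x₀) + 4f(x₁) + 2f(x₂) + ... + f(xₙ)]

x_0 = 0.5000, f(x_0) = 0.229849, coefficient = 1
x_1 = 0.6562, f(x_1) = 0.372283, coefficient = 4
x_2 = 0.8125, f(x_2) = 0.527089, coefficient = 2
x_3 = 0.9688, f(x_3) = 0.679270, coefficient = 4
x_4 = 1.1250, f(x_4) = 0.814087, coefficient = 2
x_5 = 1.2812, f(x_5) = 0.918480, coefficient = 4
x_6 = 1.4375, f(x_6) = 0.982337, coefficient = 2
x_7 = 1.5938, f(x_7) = 0.999473, coefficient = 4
x_8 = 1.7500, f(x_8) = 0.968228, coefficient = 1

I ≈ (0.156250/3) × 17.723127 = 0.923080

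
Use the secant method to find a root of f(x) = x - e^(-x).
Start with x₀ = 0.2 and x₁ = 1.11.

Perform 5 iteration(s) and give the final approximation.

f(x) = x - e^(-x)
x₀ = 0.2, x₁ = 1.11

Secant formula: x_{n+1} = x_n - f(x_n)(x_n - x_{n-1})/(f(x_n) - f(x_{n-1}))

Iteration 1:
  f(0.200000) = -0.618731
  f(1.110000) = 0.780441
  x_2 = 1.110000 - 0.780441×(1.110000 - 0.200000)/(0.780441 - (-0.618731))
       = 0.602413
Iteration 2:
  f(1.110000) = 0.780441
  f(0.602413) = 0.054924
  x_3 = 0.602413 - 0.054924×(0.602413 - 1.110000)/(0.054924 - 0.780441)
       = 0.563987
Iteration 3:
  f(0.602413) = 0.054924
  f(0.563987) = -0.004949
  x_4 = 0.563987 - (-0.004949)×(0.563987 - 0.602413)/(-0.004949 - 0.054924)
       = 0.567163
Iteration 4:
  f(0.563987) = -0.004949
  f(0.567163) = 0.000031
  x_5 = 0.567163 - 0.000031×(0.567163 - 0.563987)/(0.000031 - (-0.004949))
       = 0.567143
Iteration 5:
  f(0.567163) = 0.000031
  f(0.567143) = 0.000000
  x_6 = 0.567143 - 0.000000×(0.567143 - 0.567163)/(0.000000 - 0.000031)
       = 0.567143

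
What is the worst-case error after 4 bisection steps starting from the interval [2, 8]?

Bisection error bound: |error| ≤ (b-a)/2^n
|error| ≤ (8 - 2)/2^4 = 6/2^4
|error| ≤ 0.3750000000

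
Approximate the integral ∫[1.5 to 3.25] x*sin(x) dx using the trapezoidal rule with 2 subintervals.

f(x) = x*sin(x)
a = 1.5, b = 3.25, n = 2
h = (b - a)/n = 0.875000

Trapezoidal rule: (h/2)[f(x₀) + 2f(x₁) + 2f(x₂) + ... + f(xₙ)]

x_0 = 1.5000, f(x_0) = 1.496242, coefficient = 1
x_1 = 2.3750, f(x_1) = 1.647502, coefficient = 2
x_2 = 3.2500, f(x_2) = -0.351634, coefficient = 1

I ≈ (0.875000/2) × 4.439612 = 1.942330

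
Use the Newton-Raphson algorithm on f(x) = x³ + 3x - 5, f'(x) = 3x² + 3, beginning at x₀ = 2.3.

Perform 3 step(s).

f(x) = x³ + 3x - 5
f'(x) = 3x² + 3
x₀ = 2.3

Newton-Raphson formula: x_{n+1} = x_n - f(x_n)/f'(x_n)

Iteration 1:
  f(2.300000) = 14.067000
  f'(2.300000) = 18.870000
  x_1 = 2.300000 - 14.067000/18.870000 = 1.554531
Iteration 2:
  f(1.554531) = 3.420221
  f'(1.554531) = 10.249700
  x_2 = 1.554531 - 3.420221/10.249700 = 1.220841
Iteration 3:
  f(1.220841) = 0.482130
  f'(1.220841) = 7.471359
  x_3 = 1.220841 - 0.482130/7.471359 = 1.156311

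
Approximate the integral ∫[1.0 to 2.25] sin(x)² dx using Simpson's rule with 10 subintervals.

f(x) = sin(x)²
a = 1.0, b = 2.25, n = 10
h = (b - a)/n = 0.125000

Simpson's rule: (h/3)[f(x₀) + 4f(x₁) + 2f(x₂) + ... + f(xₙ)]

x_0 = 1.0000, f(x_0) = 0.708073, coefficient = 1
x_1 = 1.1250, f(x_1) = 0.814087, coefficient = 4
x_2 = 1.2500, f(x_2) = 0.900572, coefficient = 2
x_3 = 1.3750, f(x_3) = 0.962151, coefficient = 4
x_4 = 1.5000, f(x_4) = 0.994996, coefficient = 2
x_5 = 1.6250, f(x_5) = 0.997065, coefficient = 4
x_6 = 1.7500, f(x_6) = 0.968228, coefficient = 2
x_7 = 1.8750, f(x_7) = 0.910280, coefficient = 4
x_8 = 2.0000, f(x_8) = 0.826822, coefficient = 2
x_9 = 2.1250, f(x_9) = 0.723044, coefficient = 4
x_10 = 2.2500, f(x_10) = 0.605398, coefficient = 1

I ≈ (0.125000/3) × 26.321213 = 1.096717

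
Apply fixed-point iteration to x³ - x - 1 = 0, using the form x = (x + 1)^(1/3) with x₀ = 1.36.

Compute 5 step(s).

Equation: x³ - x - 1 = 0
Fixed-point form: x = (x + 1)^(1/3)
x₀ = 1.36

x_1 = g(1.360000) = 1.331386
x_2 = g(1.331386) = 1.325983
x_3 = g(1.325983) = 1.324958
x_4 = g(1.324958) = 1.324764
x_5 = g(1.324764) = 1.324727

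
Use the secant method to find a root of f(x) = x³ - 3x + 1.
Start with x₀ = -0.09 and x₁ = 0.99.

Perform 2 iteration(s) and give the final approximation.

f(x) = x³ - 3x + 1
x₀ = -0.09, x₁ = 0.99

Secant formula: x_{n+1} = x_n - f(x_n)(x_n - x_{n-1})/(f(x_n) - f(x_{n-1}))

Iteration 1:
  f(-0.090000) = 1.269271
  f(0.990000) = -0.999701
  x_2 = 0.990000 - (-0.999701)×(0.990000 - (-0.090000))/(-0.999701 - 1.269271)
       = 0.514156
Iteration 2:
  f(0.990000) = -0.999701
  f(0.514156) = -0.406547
  x_3 = 0.514156 - (-0.406547)×(0.514156 - 0.990000)/(-0.406547 - (-0.999701))
       = 0.188013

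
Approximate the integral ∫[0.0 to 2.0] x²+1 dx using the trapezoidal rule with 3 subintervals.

f(x) = x²+1
a = 0.0, b = 2.0, n = 3
h = (b - a)/n = 0.666667

Trapezoidal rule: (h/2)[f(x₀) + 2f(x₁) + 2f(x₂) + ... + f(xₙ)]

x_0 = 0.0000, f(x_0) = 1.000000, coefficient = 1
x_1 = 0.6667, f(x_1) = 1.444444, coefficient = 2
x_2 = 1.3333, f(x_2) = 2.777778, coefficient = 2
x_3 = 2.0000, f(x_3) = 5.000000, coefficient = 1

I ≈ (0.666667/2) × 14.444444 = 4.814815
Exact value: 4.666667
Error: 0.148148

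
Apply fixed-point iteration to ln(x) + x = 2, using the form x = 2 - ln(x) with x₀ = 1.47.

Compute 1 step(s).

Equation: ln(x) + x = 2
Fixed-point form: x = 2 - ln(x)
x₀ = 1.47

x_1 = g(1.470000) = 1.614738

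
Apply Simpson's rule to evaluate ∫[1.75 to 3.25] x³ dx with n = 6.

f(x) = x³
a = 1.75, b = 3.25, n = 6
h = (b - a)/n = 0.250000

Simpson's rule: (h/3)[f(x₀) + 4f(x₁) + 2f(x₂) + ... + f(xₙ)]

x_0 = 1.7500, f(x_0) = 5.359375, coefficient = 1
x_1 = 2.0000, f(x_1) = 8.000000, coefficient = 4
x_2 = 2.2500, f(x_2) = 11.390625, coefficient = 2
x_3 = 2.5000, f(x_3) = 15.625000, coefficient = 4
x_4 = 2.7500, f(x_4) = 20.796875, coefficient = 2
x_5 = 3.0000, f(x_5) = 27.000000, coefficient = 4
x_6 = 3.2500, f(x_6) = 34.328125, coefficient = 1

I ≈ (0.250000/3) × 306.562500 = 25.546875
Exact value: 25.546875
Error: 0.000000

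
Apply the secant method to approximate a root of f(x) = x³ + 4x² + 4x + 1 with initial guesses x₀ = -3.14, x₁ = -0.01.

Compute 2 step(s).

f(x) = x³ + 4x² + 4x + 1
x₀ = -3.14, x₁ = -0.01

Secant formula: x_{n+1} = x_n - f(x_n)(x_n - x_{n-1})/(f(x_n) - f(x_{n-1}))

Iteration 1:
  f(-3.140000) = -3.080744
  f(-0.010000) = 0.960399
  x_2 = -0.010000 - 0.960399×(-0.010000 - (-3.140000))/(0.960399 - (-3.080744))
       = -0.753861
Iteration 2:
  f(-0.010000) = 0.960399
  f(-0.753861) = -0.170642
  x_3 = -0.753861 - (-0.170642)×(-0.753861 - (-0.010000))/(-0.170642 - 0.960399)
       = -0.641633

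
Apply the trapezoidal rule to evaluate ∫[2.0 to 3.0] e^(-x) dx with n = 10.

f(x) = e^(-x)
a = 2.0, b = 3.0, n = 10
h = (b - a)/n = 0.100000

Trapezoidal rule: (h/2)[f(x₀) + 2f(x₁) + 2f(x₂) + ... + f(xₙ)]

x_0 = 2.0000, f(x_0) = 0.135335, coefficient = 1
x_1 = 2.1000, f(x_1) = 0.122456, coefficient = 2
x_2 = 2.2000, f(x_2) = 0.110803, coefficient = 2
x_3 = 2.3000, f(x_3) = 0.100259, coefficient = 2
x_4 = 2.4000, f(x_4) = 0.090718, coefficient = 2
x_5 = 2.5000, f(x_5) = 0.082085, coefficient = 2
x_6 = 2.6000, f(x_6) = 0.074274, coefficient = 2
x_7 = 2.7000, f(x_7) = 0.067206, coefficient = 2
x_8 = 2.8000, f(x_8) = 0.060810, coefficient = 2
x_9 = 2.9000, f(x_9) = 0.055023, coefficient = 2
x_10 = 3.0000, f(x_10) = 0.049787, coefficient = 1

I ≈ (0.100000/2) × 1.712390 = 0.085619
Exact value: 0.085548
Error: 0.000071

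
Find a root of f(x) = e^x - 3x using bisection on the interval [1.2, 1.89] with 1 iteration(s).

f(x) = e^x - 3x
Initial interval: [1.2, 1.89]

Iteration 1:
  c_1 = (1.200000 + 1.890000)/2 = 1.545000
  f(c_1) = f(1.545000) = 0.052972
  f(a) × f(c) < 0, new interval: [1.200000, 1.545000]

After 1 iteration(s), the approximation is c_1 = 1.545000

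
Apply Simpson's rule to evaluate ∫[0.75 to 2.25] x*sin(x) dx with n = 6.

f(x) = x*sin(x)
a = 0.75, b = 2.25, n = 6
h = (b - a)/n = 0.250000

Simpson's rule: (h/3)[f(x₀) + 4f(x₁) + 2f(x₂) + ... + f(xₙ)]

x_0 = 0.7500, f(x_0) = 0.511229, coefficient = 1
x_1 = 1.0000, f(x_1) = 0.841471, coefficient = 4
x_2 = 1.2500, f(x_2) = 1.186231, coefficient = 2
x_3 = 1.5000, f(x_3) = 1.496242, coefficient = 4
x_4 = 1.7500, f(x_4) = 1.721975, coefficient = 2
x_5 = 2.0000, f(x_5) = 1.818595, coefficient = 4
x_6 = 2.2500, f(x_6) = 1.750665, coefficient = 1

I ≈ (0.250000/3) × 24.703539 = 2.058628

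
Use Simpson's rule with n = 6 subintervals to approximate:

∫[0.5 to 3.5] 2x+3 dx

f(x) = 2x+3
a = 0.5, b = 3.5, n = 6
h = (b - a)/n = 0.500000

Simpson's rule: (h/3)[f(x₀) + 4f(x₁) + 2f(x₂) + ... + f(xₙ)]

x_0 = 0.5000, f(x_0) = 4.000000, coefficient = 1
x_1 = 1.0000, f(x_1) = 5.000000, coefficient = 4
x_2 = 1.5000, f(x_2) = 6.000000, coefficient = 2
x_3 = 2.0000, f(x_3) = 7.000000, coefficient = 4
x_4 = 2.5000, f(x_4) = 8.000000, coefficient = 2
x_5 = 3.0000, f(x_5) = 9.000000, coefficient = 4
x_6 = 3.5000, f(x_6) = 10.000000, coefficient = 1

I ≈ (0.500000/3) × 126.000000 = 21.000000
Exact value: 21.000000
Error: 0.000000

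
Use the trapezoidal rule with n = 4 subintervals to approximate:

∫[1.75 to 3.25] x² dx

f(x) = x²
a = 1.75, b = 3.25, n = 4
h = (b - a)/n = 0.375000

Trapezoidal rule: (h/2)[f(x₀) + 2f(x₁) + 2f(x₂) + ... + f(xₙ)]

x_0 = 1.7500, f(x_0) = 3.062500, coefficient = 1
x_1 = 2.1250, f(x_1) = 4.515625, coefficient = 2
x_2 = 2.5000, f(x_2) = 6.250000, coefficient = 2
x_3 = 2.8750, f(x_3) = 8.265625, coefficient = 2
x_4 = 3.2500, f(x_4) = 10.562500, coefficient = 1

I ≈ (0.375000/2) × 51.687500 = 9.691406
Exact value: 9.656250
Error: 0.035156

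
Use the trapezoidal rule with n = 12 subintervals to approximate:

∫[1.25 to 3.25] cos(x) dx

f(x) = cos(x)
a = 1.25, b = 3.25, n = 12
h = (b - a)/n = 0.166667

Trapezoidal rule: (h/2)[f(x₀) + 2f(x₁) + 2f(x₂) + ... + f(xₙ)]

x_0 = 1.2500, f(x_0) = 0.315322, coefficient = 1
x_1 = 1.4167, f(x_1) = 0.153520, coefficient = 2
x_2 = 1.5833, f(x_2) = -0.012537, coefficient = 2
x_3 = 1.7500, f(x_3) = -0.178246, coefficient = 2
x_4 = 1.9167, f(x_4) = -0.339016, coefficient = 2
x_5 = 2.0833, f(x_5) = -0.490390, coefficient = 2
x_6 = 2.2500, f(x_6) = -0.628174, coefficient = 2
x_7 = 2.4167, f(x_7) = -0.748549, coefficient = 2
x_8 = 2.5833, f(x_8) = -0.848178, coefficient = 2
x_9 = 2.7500, f(x_9) = -0.924302, coefficient = 2
x_10 = 2.9167, f(x_10) = -0.974811, coefficient = 2
x_11 = 3.0833, f(x_11) = -0.998303, coefficient = 2
x_12 = 3.2500, f(x_12) = -0.994130, coefficient = 1

I ≈ (0.166667/2) × -12.656777 = -1.054731
Exact value: -1.057180
Error: 0.002448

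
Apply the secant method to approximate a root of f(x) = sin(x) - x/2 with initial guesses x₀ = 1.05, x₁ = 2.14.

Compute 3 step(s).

f(x) = sin(x) - x/2
x₀ = 1.05, x₁ = 2.14

Secant formula: x_{n+1} = x_n - f(x_n)(x_n - x_{n-1})/(f(x_n) - f(x_{n-1}))

Iteration 1:
  f(1.050000) = 0.342423
  f(2.140000) = -0.227670
  x_2 = 2.140000 - (-0.227670)×(2.140000 - 1.050000)/(-0.227670 - 0.342423)
       = 1.704703
Iteration 2:
  f(2.140000) = -0.227670
  f(1.704703) = 0.138697
  x_3 = 1.704703 - 0.138697×(1.704703 - 2.140000)/(0.138697 - (-0.227670))
       = 1.869495
Iteration 3:
  f(1.704703) = 0.138697
  f(1.869495) = 0.020973
  x_4 = 1.869495 - 0.020973×(1.869495 - 1.704703)/(0.020973 - 0.138697)
       = 1.898853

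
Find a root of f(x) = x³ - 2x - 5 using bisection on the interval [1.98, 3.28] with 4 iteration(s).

f(x) = x³ - 2x - 5
Initial interval: [1.98, 3.28]

Iteration 1:
  c_1 = (1.980000 + 3.280000)/2 = 2.630000
  f(c_1) = f(2.630000) = 7.931447
  f(a) × f(c) < 0, new interval: [1.980000, 2.630000]
Iteration 2:
  c_2 = (1.980000 + 2.630000)/2 = 2.305000
  f(c_2) = f(2.305000) = 2.636523
  f(a) × f(c) < 0, new interval: [1.980000, 2.305000]
Iteration 3:
  c_3 = (1.980000 + 2.305000)/2 = 2.142500
  f(c_3) = f(2.142500) = 0.549731
  f(a) × f(c) < 0, new interval: [1.980000, 2.142500]
Iteration 4:
  c_4 = (1.980000 + 2.142500)/2 = 2.061250
  f(c_4) = f(2.061250) = -0.364761
  f(a) × f(c) ≥ 0, new interval: [2.061250, 2.142500]

After 4 iteration(s), the approximation is c_4 = 2.061250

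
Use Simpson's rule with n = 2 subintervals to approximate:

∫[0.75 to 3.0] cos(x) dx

f(x) = cos(x)
a = 0.75, b = 3.0, n = 2
h = (b - a)/n = 1.125000

Simpson's rule: (h/3)[f(x₀) + 4f(x₁) + 2f(x₂) + ... + f(xₙ)]

x_0 = 0.7500, f(x_0) = 0.731689, coefficient = 1
x_1 = 1.8750, f(x_1) = -0.299534, coefficient = 4
x_2 = 3.0000, f(x_2) = -0.989992, coefficient = 1

I ≈ (1.125000/3) × -1.456438 = -0.546164
Exact value: -0.540519
Error: 0.005645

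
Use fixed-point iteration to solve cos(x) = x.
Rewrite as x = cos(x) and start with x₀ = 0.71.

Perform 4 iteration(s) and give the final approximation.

Equation: cos(x) = x
Fixed-point form: x = cos(x)
x₀ = 0.71

x_1 = g(0.710000) = 0.758362
x_2 = g(0.758362) = 0.725964
x_3 = g(0.725964) = 0.747860
x_4 = g(0.747860) = 0.733146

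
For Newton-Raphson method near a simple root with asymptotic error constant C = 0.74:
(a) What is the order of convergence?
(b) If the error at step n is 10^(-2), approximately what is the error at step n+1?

(a) Newton-Raphson has quadratic (order 2) convergence near simple roots.
    This means |e_{n+1}| ≈ C|e_n|².

(b) With |e_n| = 10^(-2) and C = 0.74:
    |e_{n+1}| ≈ 0.74 × (10^(-2))² = 0.74 × 10^(-4)

(a) 2 (quadratic); (b) |e_{n+1}| ≈ 7.400e-05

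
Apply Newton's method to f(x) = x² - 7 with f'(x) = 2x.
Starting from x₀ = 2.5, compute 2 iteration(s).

f(x) = x² - 7
f'(x) = 2x
x₀ = 2.5

Newton-Raphson formula: x_{n+1} = x_n - f(x_n)/f'(x_n)

Iteration 1:
  f(2.500000) = -0.750000
  f'(2.500000) = 5.000000
  x_1 = 2.500000 - (-0.750000)/5.000000 = 2.650000
Iteration 2:
  f(2.650000) = 0.022500
  f'(2.650000) = 5.300000
  x_2 = 2.650000 - 0.022500/5.300000 = 2.645755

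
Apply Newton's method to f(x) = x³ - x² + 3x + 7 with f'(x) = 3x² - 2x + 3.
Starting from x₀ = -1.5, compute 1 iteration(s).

f(x) = x³ - x² + 3x + 7
f'(x) = 3x² - 2x + 3
x₀ = -1.5

Newton-Raphson formula: x_{n+1} = x_n - f(x_n)/f'(x_n)

Iteration 1:
  f(-1.500000) = -3.125000
  f'(-1.500000) = 12.750000
  x_1 = -1.500000 - (-3.125000)/12.750000 = -1.254902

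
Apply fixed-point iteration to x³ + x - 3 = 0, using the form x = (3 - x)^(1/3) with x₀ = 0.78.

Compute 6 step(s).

Equation: x³ + x - 3 = 0
Fixed-point form: x = (3 - x)^(1/3)
x₀ = 0.78

x_1 = g(0.780000) = 1.304521
x_2 = g(1.304521) = 1.192424
x_3 = g(1.192424) = 1.218145
x_4 = g(1.218145) = 1.212339
x_5 = g(1.212339) = 1.213654
x_6 = g(1.213654) = 1.213357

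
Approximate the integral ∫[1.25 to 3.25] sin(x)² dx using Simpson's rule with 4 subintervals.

f(x) = sin(x)²
a = 1.25, b = 3.25, n = 4
h = (b - a)/n = 0.500000

Simpson's rule: (h/3)[f(x₀) + 4f(x₁) + 2f(x₂) + ... + f(xₙ)]

x_0 = 1.2500, f(x_0) = 0.900572, coefficient = 1
x_1 = 1.7500, f(x_1) = 0.968228, coefficient = 4
x_2 = 2.2500, f(x_2) = 0.605398, coefficient = 2
x_3 = 2.7500, f(x_3) = 0.145665, coefficient = 4
x_4 = 3.2500, f(x_4) = 0.011706, coefficient = 1

I ≈ (0.500000/3) × 6.578648 = 1.096441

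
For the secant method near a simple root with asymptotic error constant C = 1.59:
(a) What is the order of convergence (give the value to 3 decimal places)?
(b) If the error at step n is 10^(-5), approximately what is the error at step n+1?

(a) Secant method has superlinear convergence with order φ = (1+√5)/2 ≈ 1.618.
    This means |e_{n+1}| ≈ C|e_n|^1.618.

(b) With |e_n| = 10^(-5) and C = 1.59:
    |e_{n+1}| ≈ 1.59 × (10^(-5))^1.618 = 1.59 × 10^(-8.09)

(a) ≈ 1.618 (golden ratio); (b) |e_{n+1}| ≈ 1.292e-08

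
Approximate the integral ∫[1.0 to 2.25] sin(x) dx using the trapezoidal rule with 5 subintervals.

f(x) = sin(x)
a = 1.0, b = 2.25, n = 5
h = (b - a)/n = 0.250000

Trapezoidal rule: (h/2)[f(x₀) + 2f(x₁) + 2f(x₂) + ... + f(xₙ)]

x_0 = 1.0000, f(x_0) = 0.841471, coefficient = 1
x_1 = 1.2500, f(x_1) = 0.948985, coefficient = 2
x_2 = 1.5000, f(x_2) = 0.997495, coefficient = 2
x_3 = 1.7500, f(x_3) = 0.983986, coefficient = 2
x_4 = 2.0000, f(x_4) = 0.909297, coefficient = 2
x_5 = 2.2500, f(x_5) = 0.778073, coefficient = 1

I ≈ (0.250000/2) × 9.299070 = 1.162384
Exact value: 1.168476
Error: 0.006092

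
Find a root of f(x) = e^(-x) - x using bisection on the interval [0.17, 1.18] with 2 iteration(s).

f(x) = e^(-x) - x
Initial interval: [0.17, 1.18]

Iteration 1:
  c_1 = (0.170000 + 1.180000)/2 = 0.675000
  f(c_1) = f(0.675000) = -0.165844
  f(a) × f(c) < 0, new interval: [0.170000, 0.675000]
Iteration 2:
  c_2 = (0.170000 + 0.675000)/2 = 0.422500
  f(c_2) = f(0.422500) = 0.232906
  f(a) × f(c) ≥ 0, new interval: [0.422500, 0.675000]

After 2 iteration(s), the approximation is c_2 = 0.422500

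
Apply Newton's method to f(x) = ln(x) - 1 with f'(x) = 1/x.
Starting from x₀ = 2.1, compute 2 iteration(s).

f(x) = ln(x) - 1
f'(x) = 1/x
x₀ = 2.1

Newton-Raphson formula: x_{n+1} = x_n - f(x_n)/f'(x_n)

Iteration 1:
  f(2.100000) = -0.258063
  f'(2.100000) = 0.476190
  x_1 = 2.100000 - (-0.258063)/0.476190 = 2.641932
Iteration 2:
  f(2.641932) = -0.028490
  f'(2.641932) = 0.378511
  x_2 = 2.641932 - (-0.028490)/0.378511 = 2.717199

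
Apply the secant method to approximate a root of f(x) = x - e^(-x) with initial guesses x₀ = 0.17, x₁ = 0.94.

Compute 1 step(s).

f(x) = x - e^(-x)
x₀ = 0.17, x₁ = 0.94

Secant formula: x_{n+1} = x_n - f(x_n)(x_n - x_{n-1})/(f(x_n) - f(x_{n-1}))

Iteration 1:
  f(0.170000) = -0.673665
  f(0.940000) = 0.549372
  x_2 = 0.940000 - 0.549372×(0.940000 - 0.170000)/(0.549372 - (-0.673665))
       = 0.594126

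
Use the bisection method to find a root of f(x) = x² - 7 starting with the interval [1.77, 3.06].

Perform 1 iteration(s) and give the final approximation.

f(x) = x² - 7
Initial interval: [1.77, 3.06]

Iteration 1:
  c_1 = (1.770000 + 3.060000)/2 = 2.415000
  f(c_1) = f(2.415000) = -1.167775
  f(a) × f(c) ≥ 0, new interval: [2.415000, 3.060000]

After 1 iteration(s), the approximation is c_1 = 2.415000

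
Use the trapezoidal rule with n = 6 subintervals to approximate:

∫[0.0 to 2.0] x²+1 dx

f(x) = x²+1
a = 0.0, b = 2.0, n = 6
h = (b - a)/n = 0.333333

Trapezoidal rule: (h/2)[f(x₀) + 2f(x₁) + 2f(x₂) + ... + f(xₙ)]

x_0 = 0.0000, f(x_0) = 1.000000, coefficient = 1
x_1 = 0.3333, f(x_1) = 1.111111, coefficient = 2
x_2 = 0.6667, f(x_2) = 1.444444, coefficient = 2
x_3 = 1.0000, f(x_3) = 2.000000, coefficient = 2
x_4 = 1.3333, f(x_4) = 2.777778, coefficient = 2
x_5 = 1.6667, f(x_5) = 3.777778, coefficient = 2
x_6 = 2.0000, f(x_6) = 5.000000, coefficient = 1

I ≈ (0.333333/2) × 28.222222 = 4.703704
Exact value: 4.666667
Error: 0.037037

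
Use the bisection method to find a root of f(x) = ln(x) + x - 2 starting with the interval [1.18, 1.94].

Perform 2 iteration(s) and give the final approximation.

f(x) = ln(x) + x - 2
Initial interval: [1.18, 1.94]

Iteration 1:
  c_1 = (1.180000 + 1.940000)/2 = 1.560000
  f(c_1) = f(1.560000) = 0.004686
  f(a) × f(c) < 0, new interval: [1.180000, 1.560000]
Iteration 2:
  c_2 = (1.180000 + 1.560000)/2 = 1.370000
  f(c_2) = f(1.370000) = -0.315189
  f(a) × f(c) ≥ 0, new interval: [1.370000, 1.560000]

After 2 iteration(s), the approximation is c_2 = 1.370000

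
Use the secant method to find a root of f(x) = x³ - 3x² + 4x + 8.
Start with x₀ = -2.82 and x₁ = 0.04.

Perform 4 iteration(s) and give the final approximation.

f(x) = x³ - 3x² + 4x + 8
x₀ = -2.82, x₁ = 0.04

Secant formula: x_{n+1} = x_n - f(x_n)(x_n - x_{n-1})/(f(x_n) - f(x_{n-1}))

Iteration 1:
  f(-2.820000) = -49.562968
  f(0.040000) = 8.155264
  x_2 = 0.040000 - 8.155264×(0.040000 - (-2.820000))/(8.155264 - (-49.562968))
       = -0.364102
Iteration 2:
  f(0.040000) = 8.155264
  f(-0.364102) = 6.097612
  x_3 = -0.364102 - 6.097612×(-0.364102 - 0.040000)/(6.097612 - 8.155264)
       = -1.561611
Iteration 3:
  f(-0.364102) = 6.097612
  f(-1.561611) = -9.370525
  x_4 = -1.561611 - (-9.370525)×(-1.561611 - (-0.364102))/(-9.370525 - 6.097612)
       = -0.836166
Iteration 4:
  f(-1.561611) = -9.370525
  f(-0.836166) = 1.973193
  x_5 = -0.836166 - 1.973193×(-0.836166 - (-1.561611))/(1.973193 - (-9.370525))
       = -0.962354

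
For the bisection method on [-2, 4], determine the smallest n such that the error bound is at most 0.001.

We need (b-a)/2^n ≤ 0.001
(4 - (-2))/2^n ≤ 0.001
6/2^n ≤ 0.001
2^n ≥ 6000
n ≥ log₂(6000) = 12.55
n ≥ 13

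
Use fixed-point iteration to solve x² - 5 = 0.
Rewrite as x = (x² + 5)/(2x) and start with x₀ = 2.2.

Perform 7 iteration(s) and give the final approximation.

Equation: x² - 5 = 0
Fixed-point form: x = (x² + 5)/(2x)
x₀ = 2.2

x_1 = g(2.200000) = 2.236364
x_2 = g(2.236364) = 2.236068
x_3 = g(2.236068) = 2.236068
x_4 = g(2.236068) = 2.236068
x_5 = g(2.236068) = 2.236068
x_6 = g(2.236068) = 2.236068
x_7 = g(2.236068) = 2.236068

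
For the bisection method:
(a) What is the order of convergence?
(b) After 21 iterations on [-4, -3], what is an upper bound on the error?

(a) Bisection has linear (order 1) convergence; the error is halved each step.

(b) Error bound = (b-a)/2^n = (-3 - (-4))/2^{21}
    = 1/2^{21}

(a) 1 (linear); (b) error ≤ 4.77e-07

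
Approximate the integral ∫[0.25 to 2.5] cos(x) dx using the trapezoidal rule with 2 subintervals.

f(x) = cos(x)
a = 0.25, b = 2.5, n = 2
h = (b - a)/n = 1.125000

Trapezoidal rule: (h/2)[f(x₀) + 2f(x₁) + 2f(x₂) + ... + f(xₙ)]

x_0 = 0.2500, f(x_0) = 0.968912, coefficient = 1
x_1 = 1.3750, f(x_1) = 0.194548, coefficient = 2
x_2 = 2.5000, f(x_2) = -0.801144, coefficient = 1

I ≈ (1.125000/2) × 0.556864 = 0.313236
Exact value: 0.351068
Error: 0.037832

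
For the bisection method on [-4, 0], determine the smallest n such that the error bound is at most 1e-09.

We need (b-a)/2^n ≤ 1e-09
(0 - (-4))/2^n ≤ 1e-09
4/2^n ≤ 1e-09
2^n ≥ 4000000000
n ≥ log₂(4000000000) = 31.90
n ≥ 32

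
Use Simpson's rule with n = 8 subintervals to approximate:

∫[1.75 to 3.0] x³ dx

f(x) = x³
a = 1.75, b = 3.0, n = 8
h = (b - a)/n = 0.156250

Simpson's rule: (h/3)[f(x₀) + 4f(x₁) + 2f(x₂) + ... + f(xₙ)]

x_0 = 1.7500, f(x_0) = 5.359375, coefficient = 1
x_1 = 1.9062, f(x_1) = 6.926910, coefficient = 4
x_2 = 2.0625, f(x_2) = 8.773682, coefficient = 2
x_3 = 2.2188, f(x_3) = 10.922577, coefficient = 4
x_4 = 2.3750, f(x_4) = 13.396484, coefficient = 2
x_5 = 2.5312, f(x_5) = 16.218292, coefficient = 4
x_6 = 2.6875, f(x_6) = 19.410889, coefficient = 2
x_7 = 2.8438, f(x_7) = 22.997162, coefficient = 4
x_8 = 3.0000, f(x_8) = 27.000000, coefficient = 1

I ≈ (0.156250/3) × 343.781250 = 17.905273
Exact value: 17.905273
Error: 0.000000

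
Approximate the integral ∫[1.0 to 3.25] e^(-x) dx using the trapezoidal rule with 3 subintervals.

f(x) = e^(-x)
a = 1.0, b = 3.25, n = 3
h = (b - a)/n = 0.750000

Trapezoidal rule: (h/2)[f(x₀) + 2f(x₁) + 2f(x₂) + ... + f(xₙ)]

x_0 = 1.0000, f(x_0) = 0.367879, coefficient = 1
x_1 = 1.7500, f(x_1) = 0.173774, coefficient = 2
x_2 = 2.5000, f(x_2) = 0.082085, coefficient = 2
x_3 = 3.2500, f(x_3) = 0.038774, coefficient = 1

I ≈ (0.750000/2) × 0.918372 = 0.344389
Exact value: 0.329105
Error: 0.015284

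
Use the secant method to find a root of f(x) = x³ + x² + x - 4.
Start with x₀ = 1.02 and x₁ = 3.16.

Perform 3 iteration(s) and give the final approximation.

f(x) = x³ + x² + x - 4
x₀ = 1.02, x₁ = 3.16

Secant formula: x_{n+1} = x_n - f(x_n)(x_n - x_{n-1})/(f(x_n) - f(x_{n-1}))

Iteration 1:
  f(1.020000) = -0.878392
  f(3.160000) = 40.700096
  x_2 = 3.160000 - 40.700096×(3.160000 - 1.020000)/(40.700096 - (-0.878392))
       = 1.065210
Iteration 2:
  f(3.160000) = 40.700096
  f(1.065210) = -0.591454
  x_3 = 1.065210 - (-0.591454)×(1.065210 - 3.160000)/(-0.591454 - 40.700096)
       = 1.095215
Iteration 3:
  f(1.065210) = -0.591454
  f(1.095215) = -0.391581
  x_4 = 1.095215 - (-0.391581)×(1.095215 - 1.065210)/(-0.391581 - (-0.591454))
       = 1.154000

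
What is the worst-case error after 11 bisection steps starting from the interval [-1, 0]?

Bisection error bound: |error| ≤ (b-a)/2^n
|error| ≤ (0 - (-1))/2^11 = 1/2^11
|error| ≤ 0.0004882812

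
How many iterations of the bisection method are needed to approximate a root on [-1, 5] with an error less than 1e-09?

We need (b-a)/2^n ≤ 1e-09
(5 - (-1))/2^n ≤ 1e-09
6/2^n ≤ 1e-09
2^n ≥ 6000000000
n ≥ log₂(6000000000) = 32.48
n ≥ 33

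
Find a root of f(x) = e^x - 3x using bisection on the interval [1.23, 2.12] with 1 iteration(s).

f(x) = e^x - 3x
Initial interval: [1.23, 2.12]

Iteration 1:
  c_1 = (1.230000 + 2.120000)/2 = 1.675000
  f(c_1) = f(1.675000) = 0.313795
  f(a) × f(c) < 0, new interval: [1.230000, 1.675000]

After 1 iteration(s), the approximation is c_1 = 1.675000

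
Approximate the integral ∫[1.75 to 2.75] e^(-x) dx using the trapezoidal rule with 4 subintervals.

f(x) = e^(-x)
a = 1.75, b = 2.75, n = 4
h = (b - a)/n = 0.250000

Trapezoidal rule: (h/2)[f(x₀) + 2f(x₁) + 2f(x₂) + ... + f(xₙ)]

x_0 = 1.7500, f(x_0) = 0.173774, coefficient = 1
x_1 = 2.0000, f(x_1) = 0.135335, coefficient = 2
x_2 = 2.2500, f(x_2) = 0.105399, coefficient = 2
x_3 = 2.5000, f(x_3) = 0.082085, coefficient = 2
x_4 = 2.7500, f(x_4) = 0.063928, coefficient = 1

I ≈ (0.250000/2) × 0.883341 = 0.110418
Exact value: 0.109846
Error: 0.000572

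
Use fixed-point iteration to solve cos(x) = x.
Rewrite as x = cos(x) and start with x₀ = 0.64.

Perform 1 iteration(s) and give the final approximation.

Equation: cos(x) = x
Fixed-point form: x = cos(x)
x₀ = 0.64

x_1 = g(0.640000) = 0.802096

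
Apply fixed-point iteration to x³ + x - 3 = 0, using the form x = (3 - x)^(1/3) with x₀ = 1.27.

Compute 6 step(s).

Equation: x³ + x - 3 = 0
Fixed-point form: x = (3 - x)^(1/3)
x₀ = 1.27

x_1 = g(1.270000) = 1.200463
x_2 = g(1.200463) = 1.216336
x_3 = g(1.216336) = 1.212749
x_4 = g(1.212749) = 1.213562
x_5 = g(1.213562) = 1.213378
x_6 = g(1.213378) = 1.213419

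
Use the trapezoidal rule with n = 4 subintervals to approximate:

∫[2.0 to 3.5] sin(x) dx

f(x) = sin(x)
a = 2.0, b = 3.5, n = 4
h = (b - a)/n = 0.375000

Trapezoidal rule: (h/2)[f(x₀) + 2f(x₁) + 2f(x₂) + ... + f(xₙ)]

x_0 = 2.0000, f(x_0) = 0.909297, coefficient = 1
x_1 = 2.3750, f(x_1) = 0.693685, coefficient = 2
x_2 = 2.7500, f(x_2) = 0.381661, coefficient = 2
x_3 = 3.1250, f(x_3) = 0.016592, coefficient = 2
x_4 = 3.5000, f(x_4) = -0.350783, coefficient = 1

I ≈ (0.375000/2) × 2.742390 = 0.514198
Exact value: 0.520310
Error: 0.006112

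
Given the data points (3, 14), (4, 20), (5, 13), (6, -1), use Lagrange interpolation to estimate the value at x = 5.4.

Lagrange interpolation formula:
P(x) = Σ yᵢ × Lᵢ(x)
where Lᵢ(x) = Π_{j≠i} (x - xⱼ)/(xᵢ - xⱼ)

L_0(5.4) = (5.4 - 4)/(3 - 4) × (5.4 - 5)/(3 - 5) × (5.4 - 6)/(3 - 6) = 0.056000
L_1(5.4) = (5.4 - 3)/(4 - 3) × (5.4 - 5)/(4 - 5) × (5.4 - 6)/(4 - 6) = -0.288000
L_2(5.4) = (5.4 - 3)/(5 - 3) × (5.4 - 4)/(5 - 4) × (5.4 - 6)/(5 - 6) = 1.008000
L_3(5.4) = (5.4 - 3)/(6 - 3) × (5.4 - 4)/(6 - 4) × (5.4 - 5)/(6 - 5) = 0.224000

P(5.4) = 14×L_0(5.4) + 20×L_1(5.4) + 13×L_2(5.4) + (-1)×L_3(5.4)
P(5.4) = 7.904000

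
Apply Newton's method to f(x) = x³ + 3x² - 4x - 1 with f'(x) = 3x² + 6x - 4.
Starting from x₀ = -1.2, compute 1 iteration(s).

f(x) = x³ + 3x² - 4x - 1
f'(x) = 3x² + 6x - 4
x₀ = -1.2

Newton-Raphson formula: x_{n+1} = x_n - f(x_n)/f'(x_n)

Iteration 1:
  f(-1.200000) = 6.392000
  f'(-1.200000) = -6.880000
  x_1 = -1.200000 - 6.392000/(-6.880000) = -0.270930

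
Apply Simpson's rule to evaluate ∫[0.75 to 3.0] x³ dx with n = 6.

f(x) = x³
a = 0.75, b = 3.0, n = 6
h = (b - a)/n = 0.375000

Simpson's rule: (h/3)[f(x₀) + 4f(x₁) + 2f(x₂) + ... + f(xₙ)]

x_0 = 0.7500, f(x_0) = 0.421875, coefficient = 1
x_1 = 1.1250, f(x_1) = 1.423828, coefficient = 4
x_2 = 1.5000, f(x_2) = 3.375000, coefficient = 2
x_3 = 1.8750, f(x_3) = 6.591797, coefficient = 4
x_4 = 2.2500, f(x_4) = 11.390625, coefficient = 2
x_5 = 2.6250, f(x_5) = 18.087891, coefficient = 4
x_6 = 3.0000, f(x_6) = 27.000000, coefficient = 1

I ≈ (0.375000/3) × 161.367188 = 20.170898
Exact value: 20.170898
Error: 0.000000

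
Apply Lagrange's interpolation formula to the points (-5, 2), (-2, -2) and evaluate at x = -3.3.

Lagrange interpolation formula:
P(x) = Σ yᵢ × Lᵢ(x)
where Lᵢ(x) = Π_{j≠i} (x - xⱼ)/(xᵢ - xⱼ)

L_0(-3.3) = (-3.3 - (-2))/(-5 - (-2)) = 0.433333
L_1(-3.3) = (-3.3 - (-5))/(-2 - (-5)) = 0.566667

P(-3.3) = 2×L_0(-3.3) + (-2)×L_1(-3.3)
P(-3.3) = -0.266667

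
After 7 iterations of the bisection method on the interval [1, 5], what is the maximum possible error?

Bisection error bound: |error| ≤ (b-a)/2^n
|error| ≤ (5 - 1)/2^7 = 4/2^7
|error| ≤ 0.0312500000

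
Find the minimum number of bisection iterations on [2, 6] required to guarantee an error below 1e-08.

We need (b-a)/2^n ≤ 1e-08
(6 - 2)/2^n ≤ 1e-08
4/2^n ≤ 1e-08
2^n ≥ 400000000
n ≥ log₂(400000000) = 28.58
n ≥ 29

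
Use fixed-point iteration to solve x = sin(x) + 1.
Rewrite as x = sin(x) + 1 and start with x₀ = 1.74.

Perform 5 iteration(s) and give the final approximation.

Equation: x = sin(x) + 1
Fixed-point form: x = sin(x) + 1
x₀ = 1.74

x_1 = g(1.740000) = 1.985719
x_2 = g(1.985719) = 1.915147
x_3 = g(1.915147) = 1.941295
x_4 = g(1.941295) = 1.932147
x_5 = g(1.932147) = 1.935420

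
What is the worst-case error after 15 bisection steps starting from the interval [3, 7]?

Bisection error bound: |error| ≤ (b-a)/2^n
|error| ≤ (7 - 3)/2^15 = 4/2^15
|error| ≤ 0.0001220703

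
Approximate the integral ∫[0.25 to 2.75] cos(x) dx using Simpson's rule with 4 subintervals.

f(x) = cos(x)
a = 0.25, b = 2.75, n = 4
h = (b - a)/n = 0.625000

Simpson's rule: (h/3)[f(x₀) + 4f(x₁) + 2f(x₂) + ... + f(xₙ)]

x_0 = 0.2500, f(x_0) = 0.968912, coefficient = 1
x_1 = 0.8750, f(x_1) = 0.640997, coefficient = 4
x_2 = 1.5000, f(x_2) = 0.070737, coefficient = 2
x_3 = 2.1250, f(x_3) = -0.526266, coefficient = 4
x_4 = 2.7500, f(x_4) = -0.924302, coefficient = 1

I ≈ (0.625000/3) × 0.645007 = 0.134376
Exact value: 0.134257
Error: 0.000119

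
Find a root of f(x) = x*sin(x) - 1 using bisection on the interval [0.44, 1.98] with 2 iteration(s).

f(x) = x*sin(x) - 1
Initial interval: [0.44, 1.98]

Iteration 1:
  c_1 = (0.440000 + 1.980000)/2 = 1.210000
  f(c_1) = f(1.210000) = 0.132095
  f(a) × f(c) < 0, new interval: [0.440000, 1.210000]
Iteration 2:
  c_2 = (0.440000 + 1.210000)/2 = 0.825000
  f(c_2) = f(0.825000) = -0.393998
  f(a) × f(c) ≥ 0, new interval: [0.825000, 1.210000]

After 2 iteration(s), the approximation is c_2 = 0.825000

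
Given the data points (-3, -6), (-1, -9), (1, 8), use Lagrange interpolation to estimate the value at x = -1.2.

Lagrange interpolation formula:
P(x) = Σ yᵢ × Lᵢ(x)
where Lᵢ(x) = Π_{j≠i} (x - xⱼ)/(xᵢ - xⱼ)

L_0(-1.2) = (-1.2 - (-1))/(-3 - (-1)) × (-1.2 - 1)/(-3 - 1) = 0.055000
L_1(-1.2) = (-1.2 - (-3))/(-1 - (-3)) × (-1.2 - 1)/(-1 - 1) = 0.990000
L_2(-1.2) = (-1.2 - (-3))/(1 - (-3)) × (-1.2 - (-1))/(1 - (-1)) = -0.045000

P(-1.2) = (-6)×L_0(-1.2) + (-9)×L_1(-1.2) + 8×L_2(-1.2)
P(-1.2) = -9.600000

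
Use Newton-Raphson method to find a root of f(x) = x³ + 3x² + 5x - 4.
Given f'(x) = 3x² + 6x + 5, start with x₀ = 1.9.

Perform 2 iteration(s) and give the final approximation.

f(x) = x³ + 3x² + 5x - 4
f'(x) = 3x² + 6x + 5
x₀ = 1.9

Newton-Raphson formula: x_{n+1} = x_n - f(x_n)/f'(x_n)

Iteration 1:
  f(1.900000) = 23.189000
  f'(1.900000) = 27.230000
  x_1 = 1.900000 - 23.189000/27.230000 = 1.048402
Iteration 2:
  f(1.048402) = 5.691805
  f'(1.048402) = 14.587858
  x_2 = 1.048402 - 5.691805/14.587858 = 0.658228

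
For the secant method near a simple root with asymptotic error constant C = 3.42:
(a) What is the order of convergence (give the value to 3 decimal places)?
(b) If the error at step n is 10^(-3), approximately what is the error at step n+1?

(a) Secant method has superlinear convergence with order φ = (1+√5)/2 ≈ 1.618.
    This means |e_{n+1}| ≈ C|e_n|^1.618.

(b) With |e_n| = 10^(-3) and C = 3.42:
    |e_{n+1}| ≈ 3.42 × (10^(-3))^1.618 = 3.42 × 10^(-4.85)

(a) ≈ 1.618 (golden ratio); (b) |e_{n+1}| ≈ 4.785e-05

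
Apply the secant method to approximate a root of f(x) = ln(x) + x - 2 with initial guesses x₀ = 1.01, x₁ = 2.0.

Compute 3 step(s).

f(x) = ln(x) + x - 2
x₀ = 1.01, x₁ = 2.0

Secant formula: x_{n+1} = x_n - f(x_n)(x_n - x_{n-1})/(f(x_n) - f(x_{n-1}))

Iteration 1:
  f(1.010000) = -0.980050
  f(2.000000) = 0.693147
  x_2 = 2.000000 - 0.693147×(2.000000 - 1.010000)/(0.693147 - (-0.980050))
       = 1.589877
Iteration 2:
  f(2.000000) = 0.693147
  f(1.589877) = 0.053534
  x_3 = 1.589877 - 0.053534×(1.589877 - 2.000000)/(0.053534 - 0.693147)
       = 1.555551
Iteration 3:
  f(1.589877) = 0.053534
  f(1.555551) = -0.002619
  x_4 = 1.555551 - (-0.002619)×(1.555551 - 1.589877)/(-0.002619 - 0.053534)
       = 1.557152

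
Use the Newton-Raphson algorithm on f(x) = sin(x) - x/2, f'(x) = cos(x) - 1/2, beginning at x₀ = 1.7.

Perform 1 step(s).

f(x) = sin(x) - x/2
f'(x) = cos(x) - 1/2
x₀ = 1.7

Newton-Raphson formula: x_{n+1} = x_n - f(x_n)/f'(x_n)

Iteration 1:
  f(1.700000) = 0.141665
  f'(1.700000) = -0.628844
  x_1 = 1.700000 - 0.141665/(-0.628844) = 1.925278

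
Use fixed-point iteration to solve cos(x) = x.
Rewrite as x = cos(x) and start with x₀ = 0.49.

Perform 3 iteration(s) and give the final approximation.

Equation: cos(x) = x
Fixed-point form: x = cos(x)
x₀ = 0.49

x_1 = g(0.490000) = 0.882333
x_2 = g(0.882333) = 0.635351
x_3 = g(0.635351) = 0.804863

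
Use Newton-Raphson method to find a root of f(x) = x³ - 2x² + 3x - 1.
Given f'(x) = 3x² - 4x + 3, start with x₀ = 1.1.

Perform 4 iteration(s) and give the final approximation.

f(x) = x³ - 2x² + 3x - 1
f'(x) = 3x² - 4x + 3
x₀ = 1.1

Newton-Raphson formula: x_{n+1} = x_n - f(x_n)/f'(x_n)

Iteration 1:
  f(1.100000) = 1.211000
  f'(1.100000) = 2.230000
  x_1 = 1.100000 - 1.211000/2.230000 = 0.556951
Iteration 2:
  f(0.556951) = 0.223227
  f'(0.556951) = 1.702779
  x_2 = 0.556951 - 0.223227/1.702779 = 0.425855
Iteration 3:
  f(0.425855) = -0.007910
  f'(0.425855) = 1.840637
  x_3 = 0.425855 - (-0.007910)/1.840637 = 0.430152
Iteration 4:
  f(0.430152) = -0.000013
  f'(0.430152) = 1.834484
  x_4 = 0.430152 - (-0.000013)/1.834484 = 0.430160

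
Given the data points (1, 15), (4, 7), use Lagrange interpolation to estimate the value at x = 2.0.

Lagrange interpolation formula:
P(x) = Σ yᵢ × Lᵢ(x)
where Lᵢ(x) = Π_{j≠i} (x - xⱼ)/(xᵢ - xⱼ)

L_0(2.0) = (2.0 - 4)/(1 - 4) = 0.666667
L_1(2.0) = (2.0 - 1)/(4 - 1) = 0.333333

P(2.0) = 15×L_0(2.0) + 7×L_1(2.0)
P(2.0) = 12.333333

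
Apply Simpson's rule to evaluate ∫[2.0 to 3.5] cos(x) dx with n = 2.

f(x) = cos(x)
a = 2.0, b = 3.5, n = 2
h = (b - a)/n = 0.750000

Simpson's rule: (h/3)[f(x₀) + 4f(x₁) + 2f(x₂) + ... + f(xₙ)]

x_0 = 2.0000, f(x_0) = -0.416147, coefficient = 1
x_1 = 2.7500, f(x_1) = -0.924302, coefficient = 4
x_2 = 3.5000, f(x_2) = -0.936457, coefficient = 1

I ≈ (0.750000/3) × -5.049813 = -1.262453
Exact value: -1.260081
Error: 0.002373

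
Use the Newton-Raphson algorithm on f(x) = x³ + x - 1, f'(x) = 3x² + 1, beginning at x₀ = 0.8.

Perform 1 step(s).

f(x) = x³ + x - 1
f'(x) = 3x² + 1
x₀ = 0.8

Newton-Raphson formula: x_{n+1} = x_n - f(x_n)/f'(x_n)

Iteration 1:
  f(0.800000) = 0.312000
  f'(0.800000) = 2.920000
  x_1 = 0.800000 - 0.312000/2.920000 = 0.693151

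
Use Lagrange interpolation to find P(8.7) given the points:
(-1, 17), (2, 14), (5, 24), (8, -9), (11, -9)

Lagrange interpolation formula:
P(x) = Σ yᵢ × Lᵢ(x)
where Lᵢ(x) = Π_{j≠i} (x - xⱼ)/(xᵢ - xⱼ)

L_0(8.7) = (8.7 - 2)/(-1 - 2) × (8.7 - 5)/(-1 - 5) × (8.7 - 8)/(-1 - 8) × (8.7 - 11)/(-1 - 11) = -0.020531
L_1(8.7) = (8.7 - (-1))/(2 - (-1)) × (8.7 - 5)/(2 - 5) × (8.7 - 8)/(2 - 8) × (8.7 - 11)/(2 - 11) = 0.118895
L_2(8.7) = (8.7 - (-1))/(5 - (-1)) × (8.7 - 2)/(5 - 2) × (8.7 - 8)/(5 - 8) × (8.7 - 11)/(5 - 11) = -0.322944
L_3(8.7) = (8.7 - (-1))/(8 - (-1)) × (8.7 - 2)/(8 - 2) × (8.7 - 5)/(8 - 5) × (8.7 - 11)/(8 - 11) = 1.137994
L_4(8.7) = (8.7 - (-1))/(11 - (-1)) × (8.7 - 2)/(11 - 2) × (8.7 - 5)/(11 - 5) × (8.7 - 8)/(11 - 8) = 0.086586

P(8.7) = 17×L_0(8.7) + 14×L_1(8.7) + 24×L_2(8.7) + (-9)×L_3(8.7) + (-9)×L_4(8.7)
P(8.7) = -17.456376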